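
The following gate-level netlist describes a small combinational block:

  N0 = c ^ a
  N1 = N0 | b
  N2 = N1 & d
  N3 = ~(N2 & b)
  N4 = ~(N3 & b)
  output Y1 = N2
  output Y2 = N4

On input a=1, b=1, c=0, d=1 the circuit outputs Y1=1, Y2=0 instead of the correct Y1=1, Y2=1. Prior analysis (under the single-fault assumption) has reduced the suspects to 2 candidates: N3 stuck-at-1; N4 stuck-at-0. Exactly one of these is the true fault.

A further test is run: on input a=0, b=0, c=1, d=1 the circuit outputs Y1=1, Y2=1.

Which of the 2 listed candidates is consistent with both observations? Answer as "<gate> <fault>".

Evaluate each candidate on input a=0, b=0, c=1, d=1:
  N3 stuck-at-1: N0=1, N1=1, N2=1, N3=1 [stuck-at-1], N4=1 → Y1=1, Y2=1 — matches
  N4 stuck-at-0: N0=1, N1=1, N2=1, N3=1, N4=0 [stuck-at-0] → Y1=1, Y2=0 — eliminated
Only N3 stuck-at-1 reproduces the observed Y1=1, Y2=1.

N3 stuck-at-1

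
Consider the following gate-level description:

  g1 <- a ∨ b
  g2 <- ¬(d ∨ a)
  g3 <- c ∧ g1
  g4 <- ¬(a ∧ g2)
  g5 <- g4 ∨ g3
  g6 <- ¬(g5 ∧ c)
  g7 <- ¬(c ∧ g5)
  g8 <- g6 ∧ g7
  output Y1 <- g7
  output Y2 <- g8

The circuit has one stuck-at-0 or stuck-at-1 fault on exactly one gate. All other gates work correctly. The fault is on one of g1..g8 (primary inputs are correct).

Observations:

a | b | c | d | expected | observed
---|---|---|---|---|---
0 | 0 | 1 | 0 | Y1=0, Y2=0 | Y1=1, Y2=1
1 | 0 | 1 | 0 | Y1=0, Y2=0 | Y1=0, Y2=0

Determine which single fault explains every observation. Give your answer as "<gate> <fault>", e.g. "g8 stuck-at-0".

Fault-free values for test 1 (a=0, b=0, c=1, d=0): g1=0, g2=1, g3=0, g4=1, g5=1, g6=0, g7=0, g8=0, giving Y1=0, Y2=0. Observed Y1=1, Y2=1.
Test 1: faults giving observed Y1=1, Y2=1 are {g4 stuck-at-0, g5 stuck-at-0}.
Test 2 (a=1, b=0, c=1, d=0): fault-free g1=1, g2=0, g3=1, g4=1, g5=1, g6=0, g7=0, g8=0 → Y1=0, Y2=0; observed Y1=0, Y2=0. Eliminates g5 stuck-at-0.
Only g4 stuck-at-0 is consistent with every test.

g4 stuck-at-0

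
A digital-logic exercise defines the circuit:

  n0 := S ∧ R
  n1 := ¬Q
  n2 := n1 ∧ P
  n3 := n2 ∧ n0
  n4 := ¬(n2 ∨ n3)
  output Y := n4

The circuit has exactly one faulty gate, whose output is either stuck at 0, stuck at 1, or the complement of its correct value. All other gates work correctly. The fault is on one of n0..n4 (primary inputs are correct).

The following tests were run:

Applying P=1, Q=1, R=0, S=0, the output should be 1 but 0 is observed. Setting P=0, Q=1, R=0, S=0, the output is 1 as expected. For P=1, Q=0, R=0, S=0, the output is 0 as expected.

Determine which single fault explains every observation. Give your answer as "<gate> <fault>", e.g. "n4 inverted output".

Fault-free values for test 1 (P=1, Q=1, R=0, S=0): n0=0, n1=0, n2=0, n3=0, n4=1, giving Y=1. Observed 0.
Test 1: faults giving observed 0 are {n1 stuck-at-1, n1 inverted output, n2 stuck-at-1, n2 inverted output, n3 stuck-at-1, n3 inverted output, n4 stuck-at-0, n4 inverted output}.
Test 2 (P=0, Q=1, R=0, S=0): fault-free n0=0, n1=0, n2=0, n3=0, n4=1 → 1; observed 1. Eliminates n2 stuck-at-1, n2 inverted output, n3 stuck-at-1, n3 inverted output, n4 stuck-at-0, n4 inverted output.
Test 3 (P=1, Q=0, R=0, S=0): fault-free n0=0, n1=1, n2=1, n3=0, n4=0 → 0; observed 0. Eliminates n1 inverted output.
Only n1 stuck-at-1 is consistent with every test.

n1 stuck-at-1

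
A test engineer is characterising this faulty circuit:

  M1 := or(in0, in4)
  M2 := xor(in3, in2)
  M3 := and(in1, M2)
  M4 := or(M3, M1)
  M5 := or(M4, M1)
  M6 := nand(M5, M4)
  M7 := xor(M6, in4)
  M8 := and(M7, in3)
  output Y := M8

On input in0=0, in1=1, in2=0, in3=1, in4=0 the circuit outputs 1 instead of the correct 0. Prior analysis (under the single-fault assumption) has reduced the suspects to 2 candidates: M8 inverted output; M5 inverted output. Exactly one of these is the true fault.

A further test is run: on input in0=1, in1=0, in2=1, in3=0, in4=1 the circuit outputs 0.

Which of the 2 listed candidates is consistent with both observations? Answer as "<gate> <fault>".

M5 inverted output

Evaluate each candidate on input in0=1, in1=0, in2=1, in3=0, in4=1:
  M8 inverted output: M1=1, M2=1, M3=0, M4=1, M5=1, M6=0, M7=1, M8=1 [inverted output] → 1 — eliminated
  M5 inverted output: M1=1, M2=1, M3=0, M4=1, M5=0 [inverted output], M6=1, M7=0, M8=0 → 0 — matches
Only M5 inverted output reproduces the observed 0.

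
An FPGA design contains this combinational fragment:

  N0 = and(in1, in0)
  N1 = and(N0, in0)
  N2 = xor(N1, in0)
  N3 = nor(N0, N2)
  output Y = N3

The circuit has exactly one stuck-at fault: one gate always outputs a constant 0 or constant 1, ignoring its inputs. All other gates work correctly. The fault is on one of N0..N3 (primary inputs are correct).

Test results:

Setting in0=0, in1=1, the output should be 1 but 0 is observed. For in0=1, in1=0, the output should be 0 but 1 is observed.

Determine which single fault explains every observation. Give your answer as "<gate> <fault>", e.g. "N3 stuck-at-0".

N1 stuck-at-1

Fault-free values for test 1 (in0=0, in1=1): N0=0, N1=0, N2=0, N3=1, giving Y=1. Observed 0.
Test 1: faults giving observed 0 are {N0 stuck-at-1, N1 stuck-at-1, N2 stuck-at-1, N3 stuck-at-0}.
Test 2 (in0=1, in1=0): fault-free N0=0, N1=0, N2=1, N3=0 → 0; observed 1. Eliminates N0 stuck-at-1, N2 stuck-at-1, N3 stuck-at-0.
Only N1 stuck-at-1 is consistent with every test.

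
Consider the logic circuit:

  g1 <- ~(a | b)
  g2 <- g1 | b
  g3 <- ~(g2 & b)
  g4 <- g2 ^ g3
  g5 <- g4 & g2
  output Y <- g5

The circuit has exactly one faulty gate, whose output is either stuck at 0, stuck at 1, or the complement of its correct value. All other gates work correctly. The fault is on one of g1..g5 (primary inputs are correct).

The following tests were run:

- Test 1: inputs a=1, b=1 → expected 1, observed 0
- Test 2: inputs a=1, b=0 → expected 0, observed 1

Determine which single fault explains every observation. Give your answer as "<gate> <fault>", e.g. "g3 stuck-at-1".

Fault-free values for test 1 (a=1, b=1): g1=0, g2=1, g3=0, g4=1, g5=1, giving Y=1. Observed 0.
Test 1: faults giving observed 0 are {g2 stuck-at-0, g2 inverted output, g3 stuck-at-1, g3 inverted output, g4 stuck-at-0, g4 inverted output, g5 stuck-at-0, g5 inverted output}.
Test 2 (a=1, b=0): fault-free g1=0, g2=0, g3=1, g4=1, g5=0 → 0; observed 1. Eliminates g2 stuck-at-0, g2 inverted output, g3 stuck-at-1, g3 inverted output, g4 stuck-at-0, g4 inverted output, g5 stuck-at-0.
Only g5 inverted output is consistent with every test.

g5 inverted output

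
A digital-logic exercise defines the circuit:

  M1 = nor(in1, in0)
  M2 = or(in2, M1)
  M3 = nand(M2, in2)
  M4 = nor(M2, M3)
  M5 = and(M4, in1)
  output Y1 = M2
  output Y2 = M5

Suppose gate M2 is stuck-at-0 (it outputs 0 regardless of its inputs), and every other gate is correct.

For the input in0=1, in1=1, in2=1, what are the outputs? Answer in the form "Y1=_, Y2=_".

Propagate with M2 forced: M1=0, M2=0 [stuck-at-0], M3=1, M4=0, M5=0.
So the outputs are Y1=0, Y2=0. (Without the fault they would be Y1=1, Y2=0.)

Y1=0, Y2=0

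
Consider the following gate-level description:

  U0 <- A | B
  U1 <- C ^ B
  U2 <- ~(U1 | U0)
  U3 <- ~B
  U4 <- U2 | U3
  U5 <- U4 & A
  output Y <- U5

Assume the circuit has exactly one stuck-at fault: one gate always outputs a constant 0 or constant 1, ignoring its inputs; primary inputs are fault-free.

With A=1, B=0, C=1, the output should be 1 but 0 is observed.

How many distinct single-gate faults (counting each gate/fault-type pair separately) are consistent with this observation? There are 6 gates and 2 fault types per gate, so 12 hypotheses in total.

3

Fault-free: U0=1, U1=1, U2=0, U3=1, U4=1, U5=1 → 1. Observed 0.
  U0 stuck-at-0: output 1 ✗
  U0 stuck-at-1: output 1 ✗
  U1 stuck-at-0: output 1 ✗
  U1 stuck-at-1: output 1 ✗
  U2 stuck-at-0: output 1 ✗
  U2 stuck-at-1: output 1 ✗
  U3 stuck-at-0: output 0 ✓
  U3 stuck-at-1: output 1 ✗
  U4 stuck-at-0: output 0 ✓
  U4 stuck-at-1: output 1 ✗
  U5 stuck-at-0: output 0 ✓
  U5 stuck-at-1: output 1 ✗
Consistent faults: {U3 stuck-at-0, U4 stuck-at-0, U5 stuck-at-0} — 3 in all.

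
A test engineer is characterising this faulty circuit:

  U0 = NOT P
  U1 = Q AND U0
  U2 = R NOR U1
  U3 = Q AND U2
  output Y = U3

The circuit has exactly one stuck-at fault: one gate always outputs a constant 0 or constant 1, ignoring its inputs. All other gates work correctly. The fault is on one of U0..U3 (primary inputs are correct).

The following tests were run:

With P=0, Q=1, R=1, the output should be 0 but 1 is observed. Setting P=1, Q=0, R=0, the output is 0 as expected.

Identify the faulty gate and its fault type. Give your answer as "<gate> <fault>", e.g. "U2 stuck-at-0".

Fault-free values for test 1 (P=0, Q=1, R=1): U0=1, U1=1, U2=0, U3=0, giving Y=0. Observed 1.
Test 1: faults giving observed 1 are {U2 stuck-at-1, U3 stuck-at-1}.
Test 2 (P=1, Q=0, R=0): fault-free U0=0, U1=0, U2=1, U3=0 → 0; observed 0. Eliminates U3 stuck-at-1.
Only U2 stuck-at-1 is consistent with every test.

U2 stuck-at-1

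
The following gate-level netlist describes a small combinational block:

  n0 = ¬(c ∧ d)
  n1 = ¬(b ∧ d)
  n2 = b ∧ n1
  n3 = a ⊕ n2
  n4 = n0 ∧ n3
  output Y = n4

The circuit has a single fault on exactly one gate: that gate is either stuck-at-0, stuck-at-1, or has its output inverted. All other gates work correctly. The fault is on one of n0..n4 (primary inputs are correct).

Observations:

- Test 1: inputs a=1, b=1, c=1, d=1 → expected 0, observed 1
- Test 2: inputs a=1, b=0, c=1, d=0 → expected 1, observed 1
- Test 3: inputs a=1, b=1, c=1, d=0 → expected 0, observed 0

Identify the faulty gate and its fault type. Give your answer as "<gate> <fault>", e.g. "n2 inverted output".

n0 stuck-at-1

Fault-free values for test 1 (a=1, b=1, c=1, d=1): n0=0, n1=0, n2=0, n3=1, n4=0, giving Y=0. Observed 1.
Test 1: faults giving observed 1 are {n0 stuck-at-1, n0 inverted output, n4 stuck-at-1, n4 inverted output}.
Test 2 (a=1, b=0, c=1, d=0): fault-free n0=1, n1=1, n2=0, n3=1, n4=1 → 1; observed 1. Eliminates n0 inverted output, n4 inverted output.
Test 3 (a=1, b=1, c=1, d=0): fault-free n0=1, n1=1, n2=1, n3=0, n4=0 → 0; observed 0. Eliminates n4 stuck-at-1.
Only n0 stuck-at-1 is consistent with every test.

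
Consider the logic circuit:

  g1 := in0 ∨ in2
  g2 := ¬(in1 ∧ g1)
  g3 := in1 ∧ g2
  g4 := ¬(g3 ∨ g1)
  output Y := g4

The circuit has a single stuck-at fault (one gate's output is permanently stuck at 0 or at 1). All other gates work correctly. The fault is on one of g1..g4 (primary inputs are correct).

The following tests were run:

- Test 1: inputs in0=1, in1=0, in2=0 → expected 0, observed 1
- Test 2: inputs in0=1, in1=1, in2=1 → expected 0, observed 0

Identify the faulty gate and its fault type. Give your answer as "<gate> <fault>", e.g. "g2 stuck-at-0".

Fault-free values for test 1 (in0=1, in1=0, in2=0): g1=1, g2=1, g3=0, g4=0, giving Y=0. Observed 1.
Test 1: faults giving observed 1 are {g1 stuck-at-0, g4 stuck-at-1}.
Test 2 (in0=1, in1=1, in2=1): fault-free g1=1, g2=0, g3=0, g4=0 → 0; observed 0. Eliminates g4 stuck-at-1.
Only g1 stuck-at-0 is consistent with every test.

g1 stuck-at-0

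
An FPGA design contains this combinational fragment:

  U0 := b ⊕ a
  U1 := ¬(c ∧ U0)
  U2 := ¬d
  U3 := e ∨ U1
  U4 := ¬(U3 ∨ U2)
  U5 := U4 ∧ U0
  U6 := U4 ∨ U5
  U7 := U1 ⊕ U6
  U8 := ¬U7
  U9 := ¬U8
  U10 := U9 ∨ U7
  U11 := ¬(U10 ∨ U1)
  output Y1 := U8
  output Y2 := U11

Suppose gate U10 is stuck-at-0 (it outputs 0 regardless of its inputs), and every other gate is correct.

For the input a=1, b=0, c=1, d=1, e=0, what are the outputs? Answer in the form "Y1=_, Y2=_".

Propagate with U10 forced: U0=1, U1=0, U2=0, U3=0, U4=1, U5=1, U6=1, U7=1, U8=0, U9=1, U10=0 [stuck-at-0], U11=1.
So the outputs are Y1=0, Y2=1. (Without the fault they would be Y1=0, Y2=0.)

Y1=0, Y2=1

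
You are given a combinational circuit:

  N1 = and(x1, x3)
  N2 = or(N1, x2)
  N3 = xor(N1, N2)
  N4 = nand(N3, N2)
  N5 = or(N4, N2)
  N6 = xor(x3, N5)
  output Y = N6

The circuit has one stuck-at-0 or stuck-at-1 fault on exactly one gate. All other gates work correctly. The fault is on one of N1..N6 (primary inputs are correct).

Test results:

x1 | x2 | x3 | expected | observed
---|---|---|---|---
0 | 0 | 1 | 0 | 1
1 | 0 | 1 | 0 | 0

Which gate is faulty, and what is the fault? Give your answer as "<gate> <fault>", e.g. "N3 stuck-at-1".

N4 stuck-at-0

Fault-free values for test 1 (x1=0, x2=0, x3=1): N1=0, N2=0, N3=0, N4=1, N5=1, N6=0, giving Y=0. Observed 1.
Test 1: faults giving observed 1 are {N4 stuck-at-0, N5 stuck-at-0, N6 stuck-at-1}.
Test 2 (x1=1, x2=0, x3=1): fault-free N1=1, N2=1, N3=0, N4=1, N5=1, N6=0 → 0; observed 0. Eliminates N5 stuck-at-0, N6 stuck-at-1.
Only N4 stuck-at-0 is consistent with every test.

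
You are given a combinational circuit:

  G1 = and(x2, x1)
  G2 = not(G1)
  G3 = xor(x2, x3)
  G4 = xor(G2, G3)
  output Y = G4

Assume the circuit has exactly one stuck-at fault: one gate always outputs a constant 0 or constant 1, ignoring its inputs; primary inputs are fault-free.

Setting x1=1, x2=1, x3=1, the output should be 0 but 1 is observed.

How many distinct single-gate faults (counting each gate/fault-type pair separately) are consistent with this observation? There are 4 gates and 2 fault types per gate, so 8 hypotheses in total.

4

Fault-free: G1=1, G2=0, G3=0, G4=0 → 0. Observed 1.
  G1 stuck-at-0: output 1 ✓
  G1 stuck-at-1: output 0 ✗
  G2 stuck-at-0: output 0 ✗
  G2 stuck-at-1: output 1 ✓
  G3 stuck-at-0: output 0 ✗
  G3 stuck-at-1: output 1 ✓
  G4 stuck-at-0: output 0 ✗
  G4 stuck-at-1: output 1 ✓
Consistent faults: {G1 stuck-at-0, G2 stuck-at-1, G3 stuck-at-1, G4 stuck-at-1} — 4 in all.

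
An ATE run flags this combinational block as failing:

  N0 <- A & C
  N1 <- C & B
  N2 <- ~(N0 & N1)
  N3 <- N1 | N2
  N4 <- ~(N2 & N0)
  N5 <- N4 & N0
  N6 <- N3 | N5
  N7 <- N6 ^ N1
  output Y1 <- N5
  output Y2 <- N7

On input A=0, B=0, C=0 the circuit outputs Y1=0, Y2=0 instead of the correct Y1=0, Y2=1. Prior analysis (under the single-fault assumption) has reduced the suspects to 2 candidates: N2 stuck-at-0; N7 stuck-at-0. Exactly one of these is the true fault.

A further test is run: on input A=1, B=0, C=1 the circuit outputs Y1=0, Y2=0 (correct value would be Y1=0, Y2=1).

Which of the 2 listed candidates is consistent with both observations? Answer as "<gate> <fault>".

Evaluate each candidate on input A=1, B=0, C=1:
  N2 stuck-at-0: N0=1, N1=0, N2=0 [stuck-at-0], N3=0, N4=1, N5=1, N6=1, N7=1 → Y1=1, Y2=1 — eliminated
  N7 stuck-at-0: N0=1, N1=0, N2=1, N3=1, N4=0, N5=0, N6=1, N7=0 [stuck-at-0] → Y1=0, Y2=0 — matches
Only N7 stuck-at-0 reproduces the observed Y1=0, Y2=0.

N7 stuck-at-0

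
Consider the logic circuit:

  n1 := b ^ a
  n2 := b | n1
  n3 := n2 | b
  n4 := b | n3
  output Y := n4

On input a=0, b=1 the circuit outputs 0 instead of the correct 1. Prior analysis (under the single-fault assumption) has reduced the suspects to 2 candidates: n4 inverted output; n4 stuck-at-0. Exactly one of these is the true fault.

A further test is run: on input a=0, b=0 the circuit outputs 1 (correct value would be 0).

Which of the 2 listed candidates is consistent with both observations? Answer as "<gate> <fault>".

n4 inverted output

Evaluate each candidate on input a=0, b=0:
  n4 inverted output: n1=0, n2=0, n3=0, n4=1 [inverted output] → 1 — matches
  n4 stuck-at-0: n1=0, n2=0, n3=0, n4=0 [stuck-at-0] → 0 — eliminated
Only n4 inverted output reproduces the observed 1.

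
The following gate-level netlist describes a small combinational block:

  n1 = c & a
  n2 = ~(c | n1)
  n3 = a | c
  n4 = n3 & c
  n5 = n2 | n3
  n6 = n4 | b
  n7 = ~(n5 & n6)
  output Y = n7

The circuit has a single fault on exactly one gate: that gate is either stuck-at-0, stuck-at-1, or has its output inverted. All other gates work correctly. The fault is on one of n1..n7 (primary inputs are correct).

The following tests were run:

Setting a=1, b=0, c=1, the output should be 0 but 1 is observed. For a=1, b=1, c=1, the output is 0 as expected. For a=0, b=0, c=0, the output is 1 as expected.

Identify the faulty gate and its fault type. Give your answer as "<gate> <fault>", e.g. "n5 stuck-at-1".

Fault-free values for test 1 (a=1, b=0, c=1): n1=1, n2=0, n3=1, n4=1, n5=1, n6=1, n7=0, giving Y=0. Observed 1.
Test 1: faults giving observed 1 are {n3 stuck-at-0, n3 inverted output, n4 stuck-at-0, n4 inverted output, n5 stuck-at-0, n5 inverted output, n6 stuck-at-0, n6 inverted output, n7 stuck-at-1, n7 inverted output}.
Test 2 (a=1, b=1, c=1): fault-free n1=1, n2=0, n3=1, n4=1, n5=1, n6=1, n7=0 → 0; observed 0. Eliminates n3 stuck-at-0, n3 inverted output, n5 stuck-at-0, n5 inverted output, n6 stuck-at-0, n6 inverted output, n7 stuck-at-1, n7 inverted output.
Test 3 (a=0, b=0, c=0): fault-free n1=0, n2=1, n3=0, n4=0, n5=1, n6=0, n7=1 → 1; observed 1. Eliminates n4 inverted output.
Only n4 stuck-at-0 is consistent with every test.

n4 stuck-at-0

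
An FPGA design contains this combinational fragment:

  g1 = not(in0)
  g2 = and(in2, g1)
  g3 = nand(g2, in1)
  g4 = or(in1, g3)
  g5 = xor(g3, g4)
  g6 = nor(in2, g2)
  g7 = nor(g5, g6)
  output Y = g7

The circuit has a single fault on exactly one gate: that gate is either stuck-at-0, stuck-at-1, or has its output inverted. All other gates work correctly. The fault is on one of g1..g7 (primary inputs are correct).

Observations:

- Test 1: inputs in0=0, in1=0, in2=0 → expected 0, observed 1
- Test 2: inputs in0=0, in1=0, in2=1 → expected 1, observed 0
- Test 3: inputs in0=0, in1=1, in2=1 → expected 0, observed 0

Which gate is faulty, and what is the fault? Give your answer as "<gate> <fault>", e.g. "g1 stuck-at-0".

g6 inverted output

Fault-free values for test 1 (in0=0, in1=0, in2=0): g1=1, g2=0, g3=1, g4=1, g5=0, g6=1, g7=0, giving Y=0. Observed 1.
Test 1: faults giving observed 1 are {g2 stuck-at-1, g2 inverted output, g6 stuck-at-0, g6 inverted output, g7 stuck-at-1, g7 inverted output}.
Test 2 (in0=0, in1=0, in2=1): fault-free g1=1, g2=1, g3=1, g4=1, g5=0, g6=0, g7=1 → 1; observed 0. Eliminates g2 stuck-at-1, g2 inverted output, g6 stuck-at-0, g7 stuck-at-1.
Test 3 (in0=0, in1=1, in2=1): fault-free g1=1, g2=1, g3=0, g4=1, g5=1, g6=0, g7=0 → 0; observed 0. Eliminates g7 inverted output.
Only g6 inverted output is consistent with every test.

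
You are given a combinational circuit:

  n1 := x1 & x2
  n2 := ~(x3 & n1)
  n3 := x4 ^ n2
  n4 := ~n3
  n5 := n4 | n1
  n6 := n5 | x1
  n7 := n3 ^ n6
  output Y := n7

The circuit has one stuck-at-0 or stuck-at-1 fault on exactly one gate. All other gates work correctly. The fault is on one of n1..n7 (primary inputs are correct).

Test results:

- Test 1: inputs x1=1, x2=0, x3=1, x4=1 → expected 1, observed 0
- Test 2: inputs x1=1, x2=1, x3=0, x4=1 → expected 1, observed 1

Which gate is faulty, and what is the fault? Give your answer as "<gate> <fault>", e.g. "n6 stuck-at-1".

n1 stuck-at-1

Fault-free values for test 1 (x1=1, x2=0, x3=1, x4=1): n1=0, n2=1, n3=0, n4=1, n5=1, n6=1, n7=1, giving Y=1. Observed 0.
Test 1: faults giving observed 0 are {n1 stuck-at-1, n2 stuck-at-0, n3 stuck-at-1, n6 stuck-at-0, n7 stuck-at-0}.
Test 2 (x1=1, x2=1, x3=0, x4=1): fault-free n1=1, n2=1, n3=0, n4=1, n5=1, n6=1, n7=1 → 1; observed 1. Eliminates n2 stuck-at-0, n3 stuck-at-1, n6 stuck-at-0, n7 stuck-at-0.
Only n1 stuck-at-1 is consistent with every test.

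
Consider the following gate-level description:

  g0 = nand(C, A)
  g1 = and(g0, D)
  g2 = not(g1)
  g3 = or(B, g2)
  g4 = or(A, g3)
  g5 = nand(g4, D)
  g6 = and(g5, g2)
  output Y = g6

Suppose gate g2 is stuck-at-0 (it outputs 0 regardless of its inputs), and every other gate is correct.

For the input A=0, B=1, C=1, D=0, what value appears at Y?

0

Propagate with g2 forced: g0=1, g1=0, g2=0 [stuck-at-0], g3=1, g4=1, g5=1, g6=0.
So Y = 0. (Without the fault it would be 1.)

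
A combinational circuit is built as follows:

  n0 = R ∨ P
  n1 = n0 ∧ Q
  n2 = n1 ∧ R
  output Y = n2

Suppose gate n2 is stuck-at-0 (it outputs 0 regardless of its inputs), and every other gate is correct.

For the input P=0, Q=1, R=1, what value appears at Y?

Propagate with n2 forced: n0=1, n1=1, n2=0 [stuck-at-0].
So Y = 0. (Without the fault it would be 1.)

0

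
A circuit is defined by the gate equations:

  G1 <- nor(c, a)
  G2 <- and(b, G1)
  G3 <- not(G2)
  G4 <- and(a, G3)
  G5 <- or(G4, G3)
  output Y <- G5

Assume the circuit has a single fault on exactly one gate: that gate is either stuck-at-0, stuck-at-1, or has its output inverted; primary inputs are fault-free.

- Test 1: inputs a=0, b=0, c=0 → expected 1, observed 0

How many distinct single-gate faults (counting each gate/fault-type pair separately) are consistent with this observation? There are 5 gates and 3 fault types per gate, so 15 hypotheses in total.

6

Fault-free: G1=1, G2=0, G3=1, G4=0, G5=1 → 1. Observed 0.
  G1: none of the 3 fault types match ✗
  G2: stuck-at-1, inverted output ✓; others ✗
  G3: stuck-at-0, inverted output ✓; others ✗
  G4: none of the 3 fault types match ✗
  G5: stuck-at-0, inverted output ✓; others ✗
Consistent faults: {G2 stuck-at-1, G2 inverted output, G3 stuck-at-0, G3 inverted output, G5 stuck-at-0, G5 inverted output} — 6 in all.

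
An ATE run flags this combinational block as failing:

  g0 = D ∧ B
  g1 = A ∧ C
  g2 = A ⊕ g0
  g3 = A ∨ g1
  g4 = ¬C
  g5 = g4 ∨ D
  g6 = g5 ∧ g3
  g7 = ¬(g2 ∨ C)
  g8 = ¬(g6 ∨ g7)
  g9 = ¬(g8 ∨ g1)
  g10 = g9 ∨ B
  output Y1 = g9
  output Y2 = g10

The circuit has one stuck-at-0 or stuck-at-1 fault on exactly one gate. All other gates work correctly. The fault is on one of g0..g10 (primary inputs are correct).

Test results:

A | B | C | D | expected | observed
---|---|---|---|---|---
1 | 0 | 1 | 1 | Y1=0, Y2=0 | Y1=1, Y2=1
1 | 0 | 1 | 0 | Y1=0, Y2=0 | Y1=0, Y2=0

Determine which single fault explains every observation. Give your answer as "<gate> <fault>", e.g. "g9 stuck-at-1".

g1 stuck-at-0

Fault-free values for test 1 (A=1, B=0, C=1, D=1): g0=0, g1=1, g2=1, g3=1, g4=0, g5=1, g6=1, g7=0, g8=0, g9=0, g10=0, giving Y1=0, Y2=0. Observed Y1=1, Y2=1.
Test 1: faults giving observed Y1=1, Y2=1 are {g1 stuck-at-0, g9 stuck-at-1}.
Test 2 (A=1, B=0, C=1, D=0): fault-free g0=0, g1=1, g2=1, g3=1, g4=0, g5=0, g6=0, g7=0, g8=1, g9=0, g10=0 → Y1=0, Y2=0; observed Y1=0, Y2=0. Eliminates g9 stuck-at-1.
Only g1 stuck-at-0 is consistent with every test.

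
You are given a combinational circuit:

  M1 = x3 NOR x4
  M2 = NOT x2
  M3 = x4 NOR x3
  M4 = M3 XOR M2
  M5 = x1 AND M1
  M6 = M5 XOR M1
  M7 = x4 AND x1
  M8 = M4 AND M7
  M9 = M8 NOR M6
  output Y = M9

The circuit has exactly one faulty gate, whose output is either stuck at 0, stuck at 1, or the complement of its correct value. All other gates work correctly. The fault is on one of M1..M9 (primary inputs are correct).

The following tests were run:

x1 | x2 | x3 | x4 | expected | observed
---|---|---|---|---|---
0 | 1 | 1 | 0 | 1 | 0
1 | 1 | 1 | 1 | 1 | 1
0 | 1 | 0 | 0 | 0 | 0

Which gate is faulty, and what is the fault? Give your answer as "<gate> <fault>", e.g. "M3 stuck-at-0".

Fault-free values for test 1 (x1=0, x2=1, x3=1, x4=0): M1=0, M2=0, M3=0, M4=0, M5=0, M6=0, M7=0, M8=0, M9=1, giving Y=1. Observed 0.
Test 1: faults giving observed 0 are {M1 stuck-at-1, M1 inverted output, M5 stuck-at-1, M5 inverted output, M6 stuck-at-1, M6 inverted output, M8 stuck-at-1, M8 inverted output, M9 stuck-at-0, M9 inverted output}.
Test 2 (x1=1, x2=1, x3=1, x4=1): fault-free M1=0, M2=0, M3=0, M4=0, M5=0, M6=0, M7=1, M8=0, M9=1 → 1; observed 1. Eliminates M5 stuck-at-1, M5 inverted output, M6 stuck-at-1, M6 inverted output, M8 stuck-at-1, M8 inverted output, M9 stuck-at-0, M9 inverted output.
Test 3 (x1=0, x2=1, x3=0, x4=0): fault-free M1=1, M2=0, M3=1, M4=1, M5=0, M6=1, M7=0, M8=0, M9=0 → 0; observed 0. Eliminates M1 inverted output.
Only M1 stuck-at-1 is consistent with every test.

M1 stuck-at-1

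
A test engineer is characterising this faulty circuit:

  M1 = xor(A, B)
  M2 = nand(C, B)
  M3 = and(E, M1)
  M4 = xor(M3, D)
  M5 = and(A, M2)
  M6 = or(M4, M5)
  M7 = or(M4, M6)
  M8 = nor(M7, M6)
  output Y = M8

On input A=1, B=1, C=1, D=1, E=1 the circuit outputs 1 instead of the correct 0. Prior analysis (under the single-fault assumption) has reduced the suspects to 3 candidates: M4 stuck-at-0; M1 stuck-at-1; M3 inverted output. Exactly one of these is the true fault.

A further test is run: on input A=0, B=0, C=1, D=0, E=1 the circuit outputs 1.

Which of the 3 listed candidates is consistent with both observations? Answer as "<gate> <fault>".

Evaluate each candidate on input A=0, B=0, C=1, D=0, E=1:
  M4 stuck-at-0: M1=0, M2=1, M3=0, M4=0 [stuck-at-0], M5=0, M6=0, M7=0, M8=1 → 1 — matches
  M1 stuck-at-1: M1=1 [stuck-at-1], M2=1, M3=1, M4=1, M5=0, M6=1, M7=1, M8=0 → 0 — eliminated
  M3 inverted output: M1=0, M2=1, M3=1 [inverted output], M4=1, M5=0, M6=1, M7=1, M8=0 → 0 — eliminated
Only M4 stuck-at-0 reproduces the observed 1.

M4 stuck-at-0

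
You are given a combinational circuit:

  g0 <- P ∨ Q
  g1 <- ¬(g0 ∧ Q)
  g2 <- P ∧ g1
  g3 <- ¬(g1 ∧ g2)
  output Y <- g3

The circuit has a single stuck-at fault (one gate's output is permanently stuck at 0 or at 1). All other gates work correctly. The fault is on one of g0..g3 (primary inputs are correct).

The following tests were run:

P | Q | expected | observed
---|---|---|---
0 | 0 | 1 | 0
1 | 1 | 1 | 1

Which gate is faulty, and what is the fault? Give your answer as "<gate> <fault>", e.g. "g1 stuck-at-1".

Fault-free values for test 1 (P=0, Q=0): g0=0, g1=1, g2=0, g3=1, giving Y=1. Observed 0.
Test 1: faults giving observed 0 are {g2 stuck-at-1, g3 stuck-at-0}.
Test 2 (P=1, Q=1): fault-free g0=1, g1=0, g2=0, g3=1 → 1; observed 1. Eliminates g3 stuck-at-0.
Only g2 stuck-at-1 is consistent with every test.

g2 stuck-at-1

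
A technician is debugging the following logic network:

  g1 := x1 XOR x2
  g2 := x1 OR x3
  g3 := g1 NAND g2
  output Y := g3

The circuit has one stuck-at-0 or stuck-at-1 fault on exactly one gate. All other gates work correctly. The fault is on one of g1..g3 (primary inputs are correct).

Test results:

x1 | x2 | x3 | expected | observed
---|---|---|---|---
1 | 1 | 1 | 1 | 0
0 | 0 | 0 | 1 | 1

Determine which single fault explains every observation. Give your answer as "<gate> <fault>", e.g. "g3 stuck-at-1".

Fault-free values for test 1 (x1=1, x2=1, x3=1): g1=0, g2=1, g3=1, giving Y=1. Observed 0.
Test 1: faults giving observed 0 are {g1 stuck-at-1, g3 stuck-at-0}.
Test 2 (x1=0, x2=0, x3=0): fault-free g1=0, g2=0, g3=1 → 1; observed 1. Eliminates g3 stuck-at-0.
Only g1 stuck-at-1 is consistent with every test.

g1 stuck-at-1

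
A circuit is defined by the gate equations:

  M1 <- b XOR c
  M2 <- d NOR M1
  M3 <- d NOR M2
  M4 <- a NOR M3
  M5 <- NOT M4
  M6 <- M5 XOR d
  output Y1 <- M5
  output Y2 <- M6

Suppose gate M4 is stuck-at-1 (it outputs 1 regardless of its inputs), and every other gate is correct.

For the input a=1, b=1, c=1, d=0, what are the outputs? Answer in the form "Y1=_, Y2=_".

Y1=0, Y2=0

Propagate with M4 forced: M1=0, M2=1, M3=0, M4=1 [stuck-at-1], M5=0, M6=0.
So the outputs are Y1=0, Y2=0. (Without the fault they would be Y1=1, Y2=1.)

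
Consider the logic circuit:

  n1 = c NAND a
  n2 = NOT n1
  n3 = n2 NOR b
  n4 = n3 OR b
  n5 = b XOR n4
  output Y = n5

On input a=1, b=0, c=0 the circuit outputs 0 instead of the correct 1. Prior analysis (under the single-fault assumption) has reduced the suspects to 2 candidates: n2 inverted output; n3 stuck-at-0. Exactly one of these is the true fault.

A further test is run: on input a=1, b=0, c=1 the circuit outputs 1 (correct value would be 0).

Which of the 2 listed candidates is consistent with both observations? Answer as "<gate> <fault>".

n2 inverted output

Evaluate each candidate on input a=1, b=0, c=1:
  n2 inverted output: n1=0, n2=0 [inverted output], n3=1, n4=1, n5=1 → 1 — matches
  n3 stuck-at-0: n1=0, n2=1, n3=0 [stuck-at-0], n4=0, n5=0 → 0 — eliminated
Only n2 inverted output reproduces the observed 1.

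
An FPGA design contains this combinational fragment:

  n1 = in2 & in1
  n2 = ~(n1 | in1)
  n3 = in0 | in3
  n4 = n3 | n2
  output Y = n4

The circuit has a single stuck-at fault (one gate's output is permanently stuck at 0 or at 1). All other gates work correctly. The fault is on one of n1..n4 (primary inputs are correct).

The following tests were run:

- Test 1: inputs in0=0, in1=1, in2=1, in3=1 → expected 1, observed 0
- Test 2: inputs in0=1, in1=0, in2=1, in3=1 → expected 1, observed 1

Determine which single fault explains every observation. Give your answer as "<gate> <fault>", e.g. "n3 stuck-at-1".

Fault-free values for test 1 (in0=0, in1=1, in2=1, in3=1): n1=1, n2=0, n3=1, n4=1, giving Y=1. Observed 0.
Test 1: faults giving observed 0 are {n3 stuck-at-0, n4 stuck-at-0}.
Test 2 (in0=1, in1=0, in2=1, in3=1): fault-free n1=0, n2=1, n3=1, n4=1 → 1; observed 1. Eliminates n4 stuck-at-0.
Only n3 stuck-at-0 is consistent with every test.

n3 stuck-at-0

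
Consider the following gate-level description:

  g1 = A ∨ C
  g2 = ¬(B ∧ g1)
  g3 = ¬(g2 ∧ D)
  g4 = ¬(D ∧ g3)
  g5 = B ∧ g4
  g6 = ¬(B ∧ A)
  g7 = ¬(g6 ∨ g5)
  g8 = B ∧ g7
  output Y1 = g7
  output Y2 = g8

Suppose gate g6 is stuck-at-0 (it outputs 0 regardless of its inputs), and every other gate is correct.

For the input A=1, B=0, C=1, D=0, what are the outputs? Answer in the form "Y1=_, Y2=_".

Propagate with g6 forced: g1=1, g2=1, g3=1, g4=1, g5=0, g6=0 [stuck-at-0], g7=1, g8=0.
So the outputs are Y1=1, Y2=0. (Without the fault they would be Y1=0, Y2=0.)

Y1=1, Y2=0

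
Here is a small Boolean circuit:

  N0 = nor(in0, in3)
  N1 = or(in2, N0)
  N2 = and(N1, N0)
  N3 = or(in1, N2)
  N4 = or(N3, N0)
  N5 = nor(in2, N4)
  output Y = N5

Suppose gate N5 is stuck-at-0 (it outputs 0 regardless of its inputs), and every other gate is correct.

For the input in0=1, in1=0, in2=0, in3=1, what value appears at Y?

0

Propagate with N5 forced: N0=0, N1=0, N2=0, N3=0, N4=0, N5=0 [stuck-at-0].
So Y = 0. (Without the fault it would be 1.)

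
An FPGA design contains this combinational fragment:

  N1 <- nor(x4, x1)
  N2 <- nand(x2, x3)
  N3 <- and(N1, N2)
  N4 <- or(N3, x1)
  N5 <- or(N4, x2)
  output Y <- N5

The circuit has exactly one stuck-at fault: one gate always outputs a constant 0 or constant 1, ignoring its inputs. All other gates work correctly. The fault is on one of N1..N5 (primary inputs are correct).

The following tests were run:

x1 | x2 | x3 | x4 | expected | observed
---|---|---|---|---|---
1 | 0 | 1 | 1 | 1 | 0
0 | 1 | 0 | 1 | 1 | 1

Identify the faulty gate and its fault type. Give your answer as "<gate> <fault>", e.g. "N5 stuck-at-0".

N4 stuck-at-0

Fault-free values for test 1 (x1=1, x2=0, x3=1, x4=1): N1=0, N2=1, N3=0, N4=1, N5=1, giving Y=1. Observed 0.
Test 1: faults giving observed 0 are {N4 stuck-at-0, N5 stuck-at-0}.
Test 2 (x1=0, x2=1, x3=0, x4=1): fault-free N1=0, N2=1, N3=0, N4=0, N5=1 → 1; observed 1. Eliminates N5 stuck-at-0.
Only N4 stuck-at-0 is consistent with every test.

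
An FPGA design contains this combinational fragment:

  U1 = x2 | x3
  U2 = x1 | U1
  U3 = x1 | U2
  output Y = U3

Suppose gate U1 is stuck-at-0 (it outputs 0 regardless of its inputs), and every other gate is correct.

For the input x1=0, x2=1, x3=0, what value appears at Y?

0

Propagate with U1 forced: U1=0 [stuck-at-0], U2=0, U3=0.
So Y = 0. (Without the fault it would be 1.)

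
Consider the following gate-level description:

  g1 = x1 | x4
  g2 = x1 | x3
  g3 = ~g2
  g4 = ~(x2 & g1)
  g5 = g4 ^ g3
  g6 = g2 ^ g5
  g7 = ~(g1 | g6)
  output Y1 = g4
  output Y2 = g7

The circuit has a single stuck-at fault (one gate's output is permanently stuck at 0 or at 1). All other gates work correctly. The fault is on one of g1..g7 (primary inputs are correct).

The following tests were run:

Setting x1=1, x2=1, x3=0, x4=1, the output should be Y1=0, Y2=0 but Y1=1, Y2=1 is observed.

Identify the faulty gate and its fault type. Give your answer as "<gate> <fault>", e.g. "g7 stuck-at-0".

g1 stuck-at-0

Fault-free values for test 1 (x1=1, x2=1, x3=0, x4=1): g1=1, g2=1, g3=0, g4=0, g5=0, g6=1, g7=0, giving Y1=0, Y2=0. Observed Y1=1, Y2=1.
Test 1: faults giving observed Y1=1, Y2=1 are {g1 stuck-at-0}.
Only g1 stuck-at-0 is consistent with every test.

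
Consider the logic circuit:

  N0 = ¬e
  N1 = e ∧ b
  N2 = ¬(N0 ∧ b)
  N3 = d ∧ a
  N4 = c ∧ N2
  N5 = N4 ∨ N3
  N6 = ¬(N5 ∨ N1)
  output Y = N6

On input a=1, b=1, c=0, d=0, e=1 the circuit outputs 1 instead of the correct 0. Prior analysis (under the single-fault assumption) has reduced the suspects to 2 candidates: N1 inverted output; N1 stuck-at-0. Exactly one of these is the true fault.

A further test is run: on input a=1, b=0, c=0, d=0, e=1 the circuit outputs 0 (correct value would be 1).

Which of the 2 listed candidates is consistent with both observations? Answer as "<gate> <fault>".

N1 inverted output

Evaluate each candidate on input a=1, b=0, c=0, d=0, e=1:
  N1 inverted output: N0=0, N1=1 [inverted output], N2=1, N3=0, N4=0, N5=0, N6=0 → 0 — matches
  N1 stuck-at-0: N0=0, N1=0 [stuck-at-0], N2=1, N3=0, N4=0, N5=0, N6=1 → 1 — eliminated
Only N1 inverted output reproduces the observed 0.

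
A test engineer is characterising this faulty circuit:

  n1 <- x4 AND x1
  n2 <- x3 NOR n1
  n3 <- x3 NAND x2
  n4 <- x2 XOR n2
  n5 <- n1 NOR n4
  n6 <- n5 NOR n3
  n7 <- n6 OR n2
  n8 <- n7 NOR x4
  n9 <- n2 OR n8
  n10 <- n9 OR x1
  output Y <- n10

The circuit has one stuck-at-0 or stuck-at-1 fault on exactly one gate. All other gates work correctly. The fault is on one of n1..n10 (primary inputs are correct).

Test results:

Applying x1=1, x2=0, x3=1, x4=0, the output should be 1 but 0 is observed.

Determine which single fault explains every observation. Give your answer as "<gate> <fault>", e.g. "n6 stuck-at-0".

n10 stuck-at-0

Fault-free values for test 1 (x1=1, x2=0, x3=1, x4=0): n1=0, n2=0, n3=1, n4=0, n5=1, n6=0, n7=0, n8=1, n9=1, n10=1, giving Y=1. Observed 0.
Test 1: faults giving observed 0 are {n10 stuck-at-0}.
Only n10 stuck-at-0 is consistent with every test.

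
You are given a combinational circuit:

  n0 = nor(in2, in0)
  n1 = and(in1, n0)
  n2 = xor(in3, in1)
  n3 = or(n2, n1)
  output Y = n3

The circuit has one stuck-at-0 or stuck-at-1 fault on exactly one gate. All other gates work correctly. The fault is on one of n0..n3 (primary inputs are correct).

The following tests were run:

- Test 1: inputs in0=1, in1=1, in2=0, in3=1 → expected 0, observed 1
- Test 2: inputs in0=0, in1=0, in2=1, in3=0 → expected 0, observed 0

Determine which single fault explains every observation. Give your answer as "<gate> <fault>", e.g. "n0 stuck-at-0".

Fault-free values for test 1 (in0=1, in1=1, in2=0, in3=1): n0=0, n1=0, n2=0, n3=0, giving Y=0. Observed 1.
Test 1: faults giving observed 1 are {n0 stuck-at-1, n1 stuck-at-1, n2 stuck-at-1, n3 stuck-at-1}.
Test 2 (in0=0, in1=0, in2=1, in3=0): fault-free n0=0, n1=0, n2=0, n3=0 → 0; observed 0. Eliminates n1 stuck-at-1, n2 stuck-at-1, n3 stuck-at-1.
Only n0 stuck-at-1 is consistent with every test.

n0 stuck-at-1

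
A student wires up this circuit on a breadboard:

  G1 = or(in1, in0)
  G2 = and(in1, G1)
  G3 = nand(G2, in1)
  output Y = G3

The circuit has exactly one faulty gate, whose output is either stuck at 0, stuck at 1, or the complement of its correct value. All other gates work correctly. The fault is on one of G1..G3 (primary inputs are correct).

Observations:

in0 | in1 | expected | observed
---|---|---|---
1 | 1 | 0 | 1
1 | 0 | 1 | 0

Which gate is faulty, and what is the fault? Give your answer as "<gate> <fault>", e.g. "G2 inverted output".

Fault-free values for test 1 (in0=1, in1=1): G1=1, G2=1, G3=0, giving Y=0. Observed 1.
Test 1: faults giving observed 1 are {G1 stuck-at-0, G1 inverted output, G2 stuck-at-0, G2 inverted output, G3 stuck-at-1, G3 inverted output}.
Test 2 (in0=1, in1=0): fault-free G1=1, G2=0, G3=1 → 1; observed 0. Eliminates G1 stuck-at-0, G1 inverted output, G2 stuck-at-0, G2 inverted output, G3 stuck-at-1.
Only G3 inverted output is consistent with every test.

G3 inverted output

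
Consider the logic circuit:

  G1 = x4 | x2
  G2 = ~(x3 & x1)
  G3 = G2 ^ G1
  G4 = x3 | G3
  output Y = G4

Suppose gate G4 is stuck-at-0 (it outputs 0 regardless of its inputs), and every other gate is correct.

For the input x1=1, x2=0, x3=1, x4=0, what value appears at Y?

Propagate with G4 forced: G1=0, G2=0, G3=0, G4=0 [stuck-at-0].
So Y = 0. (Without the fault it would be 1.)

0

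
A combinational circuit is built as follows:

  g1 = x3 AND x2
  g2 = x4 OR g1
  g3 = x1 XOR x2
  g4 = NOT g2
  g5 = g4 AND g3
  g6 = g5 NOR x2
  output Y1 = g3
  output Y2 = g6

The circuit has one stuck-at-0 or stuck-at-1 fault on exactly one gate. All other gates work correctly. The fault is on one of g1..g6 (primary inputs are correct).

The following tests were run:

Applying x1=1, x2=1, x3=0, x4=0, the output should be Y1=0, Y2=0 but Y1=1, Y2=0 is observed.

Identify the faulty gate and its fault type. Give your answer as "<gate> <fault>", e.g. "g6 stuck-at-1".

Fault-free values for test 1 (x1=1, x2=1, x3=0, x4=0): g1=0, g2=0, g3=0, g4=1, g5=0, g6=0, giving Y1=0, Y2=0. Observed Y1=1, Y2=0.
Test 1: faults giving observed Y1=1, Y2=0 are {g3 stuck-at-1}.
Only g3 stuck-at-1 is consistent with every test.

g3 stuck-at-1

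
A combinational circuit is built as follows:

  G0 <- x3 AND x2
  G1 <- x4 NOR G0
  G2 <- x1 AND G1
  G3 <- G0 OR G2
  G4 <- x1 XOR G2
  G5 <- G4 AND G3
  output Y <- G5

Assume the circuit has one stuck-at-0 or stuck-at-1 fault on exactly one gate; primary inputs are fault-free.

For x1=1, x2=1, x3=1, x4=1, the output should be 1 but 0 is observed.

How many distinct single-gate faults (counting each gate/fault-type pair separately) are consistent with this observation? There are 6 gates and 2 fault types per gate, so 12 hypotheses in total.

Fault-free: G0=1, G1=0, G2=0, G3=1, G4=1, G5=1 → 1. Observed 0.
  G0 stuck-at-0: output 0 ✓
  G0 stuck-at-1: output 1 ✗
  G1 stuck-at-0: output 1 ✗
  G1 stuck-at-1: output 0 ✓
  G2 stuck-at-0: output 1 ✗
  G2 stuck-at-1: output 0 ✓
  G3 stuck-at-0: output 0 ✓
  G3 stuck-at-1: output 1 ✗
  G4 stuck-at-0: output 0 ✓
  G4 stuck-at-1: output 1 ✗
  G5 stuck-at-0: output 0 ✓
  G5 stuck-at-1: output 1 ✗
Consistent faults: {G0 stuck-at-0, G1 stuck-at-1, G2 stuck-at-1, G3 stuck-at-0, G4 stuck-at-0, G5 stuck-at-0} — 6 in all.

6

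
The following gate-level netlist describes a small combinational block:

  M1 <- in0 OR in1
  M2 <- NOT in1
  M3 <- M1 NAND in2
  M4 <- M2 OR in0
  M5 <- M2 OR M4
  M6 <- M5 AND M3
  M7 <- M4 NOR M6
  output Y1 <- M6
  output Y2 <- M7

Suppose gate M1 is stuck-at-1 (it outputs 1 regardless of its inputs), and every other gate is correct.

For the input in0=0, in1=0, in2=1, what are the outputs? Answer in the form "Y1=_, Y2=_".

Propagate with M1 forced: M1=1 [stuck-at-1], M2=1, M3=0, M4=1, M5=1, M6=0, M7=0.
So the outputs are Y1=0, Y2=0. (Without the fault they would be Y1=1, Y2=0.)

Y1=0, Y2=0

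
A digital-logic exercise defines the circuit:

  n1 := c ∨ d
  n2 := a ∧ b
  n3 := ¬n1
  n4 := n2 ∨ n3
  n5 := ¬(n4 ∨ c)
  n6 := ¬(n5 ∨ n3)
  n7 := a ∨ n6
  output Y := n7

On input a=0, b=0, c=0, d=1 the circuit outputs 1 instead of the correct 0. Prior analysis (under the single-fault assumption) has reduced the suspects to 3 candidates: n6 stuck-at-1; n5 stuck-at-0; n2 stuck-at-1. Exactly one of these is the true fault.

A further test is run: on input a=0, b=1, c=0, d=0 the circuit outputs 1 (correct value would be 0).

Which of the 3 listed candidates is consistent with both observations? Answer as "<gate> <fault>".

n6 stuck-at-1

Evaluate each candidate on input a=0, b=1, c=0, d=0:
  n6 stuck-at-1: n1=0, n2=0, n3=1, n4=1, n5=0, n6=1 [stuck-at-1], n7=1 → 1 — matches
  n5 stuck-at-0: n1=0, n2=0, n3=1, n4=1, n5=0 [stuck-at-0], n6=0, n7=0 → 0 — eliminated
  n2 stuck-at-1: n1=0, n2=1 [stuck-at-1], n3=1, n4=1, n5=0, n6=0, n7=0 → 0 — eliminated
Only n6 stuck-at-1 reproduces the observed 1.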